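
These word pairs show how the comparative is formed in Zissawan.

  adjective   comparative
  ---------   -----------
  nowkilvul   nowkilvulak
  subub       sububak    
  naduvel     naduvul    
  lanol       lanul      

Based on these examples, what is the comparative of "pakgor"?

nowkilvul and naduvel both end in -l yet inflect differently (nowkilvulak, naduvul), so the final letter is not what conditions the rule; the last vowel is.
"pakgor" has last vowel 'o'. The one such stem in the data (lanol → lanul) changes the last vowel to 'u' (as does naduvel), so the same rule applies.
So pakgor → pakgur.

pakgur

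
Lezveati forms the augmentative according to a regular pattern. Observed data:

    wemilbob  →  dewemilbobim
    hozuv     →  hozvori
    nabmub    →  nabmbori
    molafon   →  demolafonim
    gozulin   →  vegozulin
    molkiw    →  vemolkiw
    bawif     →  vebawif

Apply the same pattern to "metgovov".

"metgovov" has last vowel 'o'. The stems whose last vowel is 'o' (molafon → demolafonim, wemilbob → dewemilbobim) add de- … -im around the stem.
The other patterns: stems whose last vowel is 'u' delete the last vowel and add -ori; stems whose last vowel is 'i' add the prefix ve-.
So metgovov → demetgovovim.

demetgovovim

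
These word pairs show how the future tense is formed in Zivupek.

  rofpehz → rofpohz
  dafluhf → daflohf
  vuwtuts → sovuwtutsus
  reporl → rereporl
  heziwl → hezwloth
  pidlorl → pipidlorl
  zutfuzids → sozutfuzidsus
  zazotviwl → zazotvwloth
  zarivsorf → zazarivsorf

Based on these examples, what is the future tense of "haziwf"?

hazwfoth

heziwl and reporl both end in -l yet inflect differently (hezwloth, rereporl), so the final letter is not what conditions the rule; the second-to-last letter is.
"haziwf" has second-to-last letter 'w'. The stems whose second-to-last letter is 'w' (heziwl → hezwloth, zazotviwl → zazotvwloth) delete the last vowel and add -oth.
The other patterns: stems whose second-to-last letter is 'h' change the last vowel to 'o'; stems whose second-to-last letter is 'r' repeat the first consonant+vowel as a prefix; stems whose second-to-last letter is 'd' or 't' add so- … -us around the stem.
So haziwf → hazwfoth.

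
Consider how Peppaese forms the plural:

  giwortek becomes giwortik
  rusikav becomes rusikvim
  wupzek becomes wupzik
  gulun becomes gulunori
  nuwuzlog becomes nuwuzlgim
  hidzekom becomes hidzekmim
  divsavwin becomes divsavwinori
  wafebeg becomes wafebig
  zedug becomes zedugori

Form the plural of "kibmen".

kibmin

"kibmen" has last vowel 'e'. The stems whose last vowel is 'e' (giwortek → giwortik, wafebeg → wafebig, wupzek → wupzik) change the last vowel to 'i'.
The other patterns: stems whose last vowel is 'a' or 'o' delete the last vowel and add -im; stems whose last vowel is 'i' or 'u' add -ori.
So kibmen → kibmin.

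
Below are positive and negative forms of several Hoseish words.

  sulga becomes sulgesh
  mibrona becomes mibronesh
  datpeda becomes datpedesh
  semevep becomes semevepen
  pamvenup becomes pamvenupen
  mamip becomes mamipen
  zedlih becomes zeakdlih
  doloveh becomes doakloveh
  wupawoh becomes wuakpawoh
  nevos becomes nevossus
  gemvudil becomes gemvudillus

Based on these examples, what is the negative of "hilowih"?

mamip and zedlih both have last vowel 'i' yet inflect differently (mamipen, zeakdlih), so the last vowel is not what conditions the rule; the final letter is.
"hilowih" ends in -h. The stems ending in -h (zedlih → zeakdlih, doloveh → doakloveh, wupawoh → wuakpawoh) insert -ak- after the first vowel.
The other patterns: stems ending in -a drop the final letter and add -esh; stems ending in -p add -en; stems ending in -l or -s double the final consonant and add -us.
So hilowih → hiaklowih.

hiaklowih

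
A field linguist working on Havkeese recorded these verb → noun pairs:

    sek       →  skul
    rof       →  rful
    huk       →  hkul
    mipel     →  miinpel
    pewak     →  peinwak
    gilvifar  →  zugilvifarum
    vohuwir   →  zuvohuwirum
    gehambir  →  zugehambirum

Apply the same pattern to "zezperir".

sek and pewak both end in -k yet inflect differently (skul, peinwak), so the final letter is not what conditions the rule; the number of vowels is.
"zezperir" has 3 vowels. The stems with 3 vowels (gilvifar → zugilvifarum, vohuwir → zuvohuwirum, gehambir → zugehambirum) add zu- … -um around the stem.
So zezperir → zuzezperirum.

zuzezperirum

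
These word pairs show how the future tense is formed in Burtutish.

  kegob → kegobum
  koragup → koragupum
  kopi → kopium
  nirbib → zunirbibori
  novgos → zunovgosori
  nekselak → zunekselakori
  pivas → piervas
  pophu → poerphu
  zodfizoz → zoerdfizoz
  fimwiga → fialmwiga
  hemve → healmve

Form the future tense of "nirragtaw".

zunirragtawori

kegob and nirbib both end in -b yet inflect differently (kegobum, zunirbibori), so the final letter is not what conditions the rule; the first letter is.
"nirragtaw" begins with n-. The stems beginning with n- (nirbib → zunirbibori, novgos → zunovgosori, nekselak → zunekselakori) add zu- … -ori around the stem.
The other patterns: stems beginning with k- add -um; stems beginning with p- or z- insert -er- after the first vowel; stems beginning with f- or h- insert -al- after the first vowel.
So nirragtaw → zunirragtawori.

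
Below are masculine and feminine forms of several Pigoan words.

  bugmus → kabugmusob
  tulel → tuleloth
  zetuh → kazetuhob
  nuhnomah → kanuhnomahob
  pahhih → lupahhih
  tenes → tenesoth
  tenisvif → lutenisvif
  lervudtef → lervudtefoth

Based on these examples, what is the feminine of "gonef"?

tenisvif and lervudtef both end in -f yet inflect differently (lutenisvif, lervudtefoth), so the final letter is not what conditions the rule; the last vowel is.
"gonef" has last vowel 'e'. The stems whose last vowel is 'e' (tulel → tuleloth, tenes → tenesoth, lervudtef → lervudtefoth) add -oth.
The other patterns: stems whose last vowel is 'i' add the prefix lu-; stems whose last vowel is 'a' or 'u' add ka- … -ob around the stem.
So gonef → gonefoth.

gonefoth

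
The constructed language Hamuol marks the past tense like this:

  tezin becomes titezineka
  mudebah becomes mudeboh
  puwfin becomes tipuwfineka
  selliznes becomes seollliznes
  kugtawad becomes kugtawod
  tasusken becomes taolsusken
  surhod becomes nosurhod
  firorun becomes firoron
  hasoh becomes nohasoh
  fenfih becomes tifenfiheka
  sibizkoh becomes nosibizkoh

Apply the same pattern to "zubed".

zuolbed

"zubed" has last vowel 'e'. The stems whose last vowel is 'e' (selliznes → seollliznes, tasusken → taolsusken) insert -ol- after the first vowel.
The other patterns: stems whose last vowel is 'i' add ti- … -eka around the stem; stems whose last vowel is 'o' add the prefix no-; stems whose last vowel is 'a' or 'u' change the last vowel to 'o'.
So zubed → zuolbed.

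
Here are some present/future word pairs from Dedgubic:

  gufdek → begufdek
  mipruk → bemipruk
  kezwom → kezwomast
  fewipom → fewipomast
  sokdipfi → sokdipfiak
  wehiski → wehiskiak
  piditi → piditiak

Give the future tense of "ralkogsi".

ralkogsiak

"ralkogsi" ends in -i. The stems ending in -i (sokdipfi → sokdipfiak, wehiski → wehiskiak, piditi → piditiak) add -ak.
So ralkogsi → ralkogsiak.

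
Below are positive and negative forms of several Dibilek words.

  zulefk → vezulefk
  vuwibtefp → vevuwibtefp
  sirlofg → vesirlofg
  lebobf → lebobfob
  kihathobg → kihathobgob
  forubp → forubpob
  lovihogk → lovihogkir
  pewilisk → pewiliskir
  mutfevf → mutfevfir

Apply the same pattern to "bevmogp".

bevmogpir

"bevmogp" has second-to-last letter 'g'. The one such stem in the data (lovihogk → lovihogkir) adds -ir, so the same rule applies.
So bevmogp → bevmogpir.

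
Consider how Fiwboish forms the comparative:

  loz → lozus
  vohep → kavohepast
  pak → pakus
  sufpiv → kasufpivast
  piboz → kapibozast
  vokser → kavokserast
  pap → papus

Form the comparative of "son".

"son" has 1 vowel. The stems with 1 vowel (pap → papus, pak → pakus, loz → lozus) add -us.
So son → sonus.

sonus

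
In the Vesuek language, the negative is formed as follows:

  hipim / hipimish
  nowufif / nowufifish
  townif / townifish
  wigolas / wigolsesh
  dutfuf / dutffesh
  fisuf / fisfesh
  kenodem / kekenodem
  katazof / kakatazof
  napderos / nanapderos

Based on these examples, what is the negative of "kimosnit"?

dutfuf and nowufif both end in -f yet inflect differently (dutffesh, nowufifish), so the final letter is not what conditions the rule; the last vowel is.
"kimosnit" has last vowel 'i'. The stems whose last vowel is 'i' (hipim → hipimish, nowufif → nowufifish, townif → townifish) add -ish.
The other patterns: stems whose last vowel is 'a' or 'u' delete the last vowel and add -esh; stems whose last vowel is 'e' or 'o' repeat the first consonant+vowel as a prefix.
So kimosnit → kimosnitish.

kimosnitish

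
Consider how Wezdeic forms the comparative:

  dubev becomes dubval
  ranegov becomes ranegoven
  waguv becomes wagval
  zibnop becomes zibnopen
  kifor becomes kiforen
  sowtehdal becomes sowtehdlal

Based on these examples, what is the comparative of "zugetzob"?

ranegov and waguv both end in -v yet inflect differently (ranegoven, wagval), so the final letter is not what conditions the rule; the last vowel is.
"zugetzob" has last vowel 'o'. The stems whose last vowel is 'o' (kifor → kiforen, zibnop → zibnopen, ranegov → ranegoven) add -en.
The other pattern: stems whose last vowel is 'a', 'e' or 'u' delete the last vowel and add -al.
So zugetzob → zugetzoben.

zugetzoben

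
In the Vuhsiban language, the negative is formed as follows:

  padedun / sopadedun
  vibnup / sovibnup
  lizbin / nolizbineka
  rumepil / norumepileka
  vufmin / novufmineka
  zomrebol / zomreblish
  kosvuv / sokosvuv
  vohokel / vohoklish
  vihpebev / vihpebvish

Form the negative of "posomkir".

lizbin and padedun both end in -n yet inflect differently (nolizbineka, sopadedun), so the final letter is not what conditions the rule; the last vowel is.
"posomkir" has last vowel 'i'. The stems whose last vowel is 'i' (lizbin → nolizbineka, rumepil → norumepileka, vufmin → novufmineka) add no- … -eka around the stem.
So posomkir → noposomkireka.

noposomkireka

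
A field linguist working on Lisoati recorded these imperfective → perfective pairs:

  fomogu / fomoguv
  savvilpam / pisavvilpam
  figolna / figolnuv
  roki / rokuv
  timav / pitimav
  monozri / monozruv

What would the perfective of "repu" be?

"repu" ends in a vowel. The stems ending in a vowel (roki → rokuv, monozri → monozruv, figolna → figolnuv) drop the final letter and add -uv.
So repu → repuv.

repuv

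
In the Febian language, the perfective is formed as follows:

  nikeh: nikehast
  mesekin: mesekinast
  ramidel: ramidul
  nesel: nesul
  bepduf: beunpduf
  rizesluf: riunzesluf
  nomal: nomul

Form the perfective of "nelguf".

nesel and nikeh both have last vowel 'e' yet inflect differently (nesul, nikehast), so the last vowel is not what conditions the rule; the final letter is.
"nelguf" ends in -f. The stems ending in -f (rizesluf → riunzesluf, bepduf → beunpduf) insert -un- after the first vowel.
So nelguf → neunlguf.

neunlguf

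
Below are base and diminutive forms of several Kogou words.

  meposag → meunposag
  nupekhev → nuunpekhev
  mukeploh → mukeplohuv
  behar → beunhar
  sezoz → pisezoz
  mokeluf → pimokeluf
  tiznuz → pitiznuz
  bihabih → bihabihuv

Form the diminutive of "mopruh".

"mopruh" ends in -h. The stems ending in -h (bihabih → bihabihuv, mukeploh → mukeplohuv) add -uv.
The other patterns: stems ending in -f or -z add the prefix pi-; stems ending in -g, -r or -v insert -un- after the first vowel.
So mopruh → mopruhuv.

mopruhuv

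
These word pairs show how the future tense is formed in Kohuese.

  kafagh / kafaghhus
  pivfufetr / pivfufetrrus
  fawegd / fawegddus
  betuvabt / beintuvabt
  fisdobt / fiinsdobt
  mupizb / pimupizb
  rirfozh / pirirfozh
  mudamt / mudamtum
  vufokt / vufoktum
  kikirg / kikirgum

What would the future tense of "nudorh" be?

nudorhum

kafagh and rirfozh both end in -h yet inflect differently (kafaghhus, pirirfozh), so the final letter is not what conditions the rule; the second-to-last letter is.
"nudorh" has second-to-last letter 'r'. The one such stem in the data (kikirg → kikirgum) adds -um, so the same rule applies.
The other patterns: stems whose second-to-last letter is 'g' or 't' double the final consonant and add -us; stems whose second-to-last letter is 'b' insert -in- after the first vowel; stems whose second-to-last letter is 'z' add the prefix pi-.
So nudorh → nudorhum.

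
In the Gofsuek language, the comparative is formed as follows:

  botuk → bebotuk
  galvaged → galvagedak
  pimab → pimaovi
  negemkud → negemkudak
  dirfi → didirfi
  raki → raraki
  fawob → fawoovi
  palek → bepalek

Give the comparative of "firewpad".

firewpadak

galvaged and palek both have last vowel 'e' yet inflect differently (galvagedak, bepalek), so the last vowel is not what conditions the rule; the final letter is.
"firewpad" ends in -d. The stems ending in -d (galvaged → galvagedak, negemkud → negemkudak) add -ak.
So firewpad → firewpadak.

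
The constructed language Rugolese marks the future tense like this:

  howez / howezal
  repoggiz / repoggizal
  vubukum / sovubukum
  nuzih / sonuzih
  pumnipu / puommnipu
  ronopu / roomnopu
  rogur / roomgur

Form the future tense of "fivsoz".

fivsozal

"fivsoz" ends in -z. The stems ending in -z (howez → howezal, repoggiz → repoggizal) add -al.
The other patterns: stems ending in -h or -m add the prefix so-; stems ending in -r or -u insert -om- after the first vowel.
So fivsoz → fivsozal.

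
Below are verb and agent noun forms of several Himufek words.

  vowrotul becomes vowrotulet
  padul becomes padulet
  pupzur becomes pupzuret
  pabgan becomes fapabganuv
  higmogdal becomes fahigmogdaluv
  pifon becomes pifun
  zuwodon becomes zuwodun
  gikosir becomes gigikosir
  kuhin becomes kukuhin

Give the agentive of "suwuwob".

suwuwub

"suwuwob" has last vowel 'o'. The stems whose last vowel is 'o' (pifon → pifun, zuwodon → zuwodun) change the last vowel to 'u'.
So suwuwob → suwuwub.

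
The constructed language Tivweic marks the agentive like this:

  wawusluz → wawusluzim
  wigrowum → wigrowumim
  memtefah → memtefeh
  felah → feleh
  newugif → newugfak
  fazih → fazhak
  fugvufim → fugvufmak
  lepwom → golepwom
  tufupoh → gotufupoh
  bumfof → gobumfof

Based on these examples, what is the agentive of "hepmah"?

memtefah and fazih both end in -h yet inflect differently (memtefeh, fazhak), so the final letter is not what conditions the rule; the last vowel is.
"hepmah" has last vowel 'a'. The stems whose last vowel is 'a' (memtefah → memtefeh, felah → feleh) change the last vowel to 'e'.
So hepmah → hepmeh.

hepmeh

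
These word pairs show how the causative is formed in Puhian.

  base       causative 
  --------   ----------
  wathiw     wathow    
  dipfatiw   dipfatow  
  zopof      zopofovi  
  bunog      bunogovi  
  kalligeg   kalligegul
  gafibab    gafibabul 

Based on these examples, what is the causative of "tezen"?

tezenul

bunog and kalligeg both end in -g yet inflect differently (bunogovi, kalligegul), so the final letter is not what conditions the rule; the last vowel is.
"tezen" has last vowel 'e'. The one such stem in the data (kalligeg → kalligegul) adds -ul, so the same rule applies.
So tezen → tezenul.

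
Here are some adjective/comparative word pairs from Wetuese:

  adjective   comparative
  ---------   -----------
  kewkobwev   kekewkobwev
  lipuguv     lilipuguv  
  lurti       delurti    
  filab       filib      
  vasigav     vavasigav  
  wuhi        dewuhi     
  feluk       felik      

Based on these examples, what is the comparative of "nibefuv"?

ninibefuv

lipuguv and feluk both have last vowel 'u' yet inflect differently (lilipuguv, felik), so the last vowel is not what conditions the rule; the final letter is.
"nibefuv" ends in -v. The stems ending in -v (lipuguv → lilipuguv, vasigav → vavasigav, kewkobwev → kekewkobwev) repeat the first consonant+vowel as a prefix.
So nibefuv → ninibefuv.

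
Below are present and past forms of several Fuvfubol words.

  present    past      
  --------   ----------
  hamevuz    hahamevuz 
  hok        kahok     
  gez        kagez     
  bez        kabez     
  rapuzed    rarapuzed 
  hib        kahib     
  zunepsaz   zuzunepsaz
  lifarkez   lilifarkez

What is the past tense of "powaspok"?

bez and hamevuz both end in -z yet inflect differently (kabez, hahamevuz), so the final letter is not what conditions the rule; the number of vowels is.
"powaspok" has 3 vowels. The stems with 3 vowels (hamevuz → hahamevuz, rapuzed → rarapuzed, lifarkez → lilifarkez) repeat the first consonant+vowel as a prefix.
The other pattern: stems with 1 vowel add the prefix ka-.
So powaspok → popowaspok.

popowaspok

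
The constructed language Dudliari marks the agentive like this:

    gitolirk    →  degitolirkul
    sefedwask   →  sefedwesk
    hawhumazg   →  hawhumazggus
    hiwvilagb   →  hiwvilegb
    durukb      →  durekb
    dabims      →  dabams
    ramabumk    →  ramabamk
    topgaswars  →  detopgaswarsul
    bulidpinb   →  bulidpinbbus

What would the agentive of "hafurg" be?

"hafurg" has second-to-last letter 'r'. The stems whose second-to-last letter is 'r' (topgaswars → detopgaswarsul, gitolirk → degitolirkul) add de- … -ul around the stem.
The other patterns: stems whose second-to-last letter is 'm' change the last vowel to 'a'; stems whose second-to-last letter is 'n' or 'z' double the final consonant and add -us; stems whose second-to-last letter is 'g', 'k' or 's' change the last vowel to 'e'.
So hafurg → dehafurgul.

dehafurgul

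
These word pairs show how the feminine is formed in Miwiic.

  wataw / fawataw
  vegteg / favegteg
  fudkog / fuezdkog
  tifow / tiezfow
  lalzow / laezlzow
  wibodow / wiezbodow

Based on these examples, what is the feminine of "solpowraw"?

fasolpowraw

"solpowraw" has last vowel 'a'. The one such stem in the data (wataw → fawataw) adds the prefix fa-, so the same rule applies.
So solpowraw → fasolpowraw.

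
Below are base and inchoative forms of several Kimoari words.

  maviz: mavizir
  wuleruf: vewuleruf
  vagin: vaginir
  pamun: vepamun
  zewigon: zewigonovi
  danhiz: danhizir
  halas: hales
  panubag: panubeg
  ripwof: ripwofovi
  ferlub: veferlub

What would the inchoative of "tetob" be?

"tetob" has last vowel 'o'. The stems whose last vowel is 'o' (zewigon → zewigonovi, ripwof → ripwofovi) add -ovi.
So tetob → tetobovi.

tetobovi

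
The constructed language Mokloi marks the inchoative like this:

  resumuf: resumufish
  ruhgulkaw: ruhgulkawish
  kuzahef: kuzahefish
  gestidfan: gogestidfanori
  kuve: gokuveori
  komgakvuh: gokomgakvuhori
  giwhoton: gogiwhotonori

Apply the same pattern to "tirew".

tirewish

"tirew" ends in -w. The one such stem in the data (ruhgulkaw → ruhgulkawish) adds -ish, so the same rule applies.
The other pattern: stems ending in -e, -h or -n add go- … -ori around the stem.
So tirew → tirewish.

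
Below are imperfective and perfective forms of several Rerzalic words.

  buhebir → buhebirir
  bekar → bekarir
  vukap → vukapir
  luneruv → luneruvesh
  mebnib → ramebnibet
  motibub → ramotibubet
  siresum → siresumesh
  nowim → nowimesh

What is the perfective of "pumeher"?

"pumeher" ends in -r. The stems ending in -r (bekar → bekarir, buhebir → buhebirir) add -ir.
So pumeher → pumeherir.

pumeherir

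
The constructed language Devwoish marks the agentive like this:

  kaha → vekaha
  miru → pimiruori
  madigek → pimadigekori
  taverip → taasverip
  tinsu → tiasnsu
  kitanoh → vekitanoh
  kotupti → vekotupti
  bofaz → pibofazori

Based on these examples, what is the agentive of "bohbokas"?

pibohbokasori

tinsu and miru both end in -u yet inflect differently (tiasnsu, pimiruori), so the final letter is not what conditions the rule; the first letter is.
"bohbokas" begins with b-. The one such stem in the data (bofaz → pibofazori) adds pi- … -ori around the stem, so the same rule applies.
So bohbokas → pibohbokasori.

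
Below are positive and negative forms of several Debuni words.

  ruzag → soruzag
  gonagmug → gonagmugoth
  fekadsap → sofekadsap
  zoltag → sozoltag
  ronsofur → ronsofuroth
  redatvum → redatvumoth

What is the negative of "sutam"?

sosutam

"sutam" has last vowel 'a'. The stems whose last vowel is 'a' (fekadsap → sofekadsap, zoltag → sozoltag, ruzag → soruzag) add the prefix so-.
So sutam → sosutam.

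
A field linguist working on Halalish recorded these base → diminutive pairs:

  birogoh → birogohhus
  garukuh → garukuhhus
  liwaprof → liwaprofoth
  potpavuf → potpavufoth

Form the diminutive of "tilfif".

birogoh and liwaprof both have last vowel 'o' yet inflect differently (birogohhus, liwaprofoth), so the last vowel is not what conditions the rule; the final letter is.
"tilfif" ends in -f. The stems ending in -f (liwaprof → liwaprofoth, potpavuf → potpavufoth) add -oth.
The other pattern: stems ending in -h double the final consonant and add -us.
So tilfif → tilfifoth.

tilfifoth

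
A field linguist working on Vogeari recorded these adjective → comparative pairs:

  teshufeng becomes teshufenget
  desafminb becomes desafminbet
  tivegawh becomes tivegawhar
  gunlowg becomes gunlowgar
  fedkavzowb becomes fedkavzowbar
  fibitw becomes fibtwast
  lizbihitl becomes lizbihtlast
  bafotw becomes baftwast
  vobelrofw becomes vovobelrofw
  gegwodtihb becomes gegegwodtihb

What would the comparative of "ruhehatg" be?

teshufeng and gunlowg both end in -g yet inflect differently (teshufenget, gunlowgar), so the final letter is not what conditions the rule; the second-to-last letter is.
"ruhehatg" has second-to-last letter 't'. The stems whose second-to-last letter is 't' (fibitw → fibtwast, lizbihitl → lizbihtlast, bafotw → baftwast) delete the last vowel and add -ast.
So ruhehatg → ruhehtgast.

ruhehtgast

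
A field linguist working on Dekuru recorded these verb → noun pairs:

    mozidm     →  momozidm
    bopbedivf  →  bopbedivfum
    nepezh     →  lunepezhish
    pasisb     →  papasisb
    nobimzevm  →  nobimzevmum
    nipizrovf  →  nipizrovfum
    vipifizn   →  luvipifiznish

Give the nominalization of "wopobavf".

nobimzevm and mozidm both end in -m yet inflect differently (nobimzevmum, momozidm), so the final letter is not what conditions the rule; the second-to-last letter is.
"wopobavf" has second-to-last letter 'v'. The stems whose second-to-last letter is 'v' (bopbedivf → bopbedivfum, nipizrovf → nipizrovfum, nobimzevm → nobimzevmum) add -um.
The other patterns: stems whose second-to-last letter is 'z' add lu- … -ish around the stem; stems whose second-to-last letter is 'd' or 's' repeat the first consonant+vowel as a prefix.
So wopobavf → wopobavfum.

wopobavfum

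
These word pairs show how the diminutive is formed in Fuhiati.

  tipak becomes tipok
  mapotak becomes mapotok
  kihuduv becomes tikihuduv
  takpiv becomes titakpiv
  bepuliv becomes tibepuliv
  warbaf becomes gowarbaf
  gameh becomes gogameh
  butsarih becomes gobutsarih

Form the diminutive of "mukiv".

timukiv

"mukiv" ends in -v. The stems ending in -v (kihuduv → tikihuduv, takpiv → titakpiv, bepuliv → tibepuliv) add the prefix ti-.
So mukiv → timukiv.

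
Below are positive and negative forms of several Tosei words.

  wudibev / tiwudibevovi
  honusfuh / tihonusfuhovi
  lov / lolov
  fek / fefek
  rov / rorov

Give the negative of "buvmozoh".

wudibev and lov both end in -v yet inflect differently (tiwudibevovi, lolov), so the final letter is not what conditions the rule; the number of vowels is.
"buvmozoh" has 3 vowels. The stems with 3 vowels (wudibev → tiwudibevovi, honusfuh → tihonusfuhovi) add ti- … -ovi around the stem.
So buvmozoh → tibuvmozohovi.

tibuvmozohovi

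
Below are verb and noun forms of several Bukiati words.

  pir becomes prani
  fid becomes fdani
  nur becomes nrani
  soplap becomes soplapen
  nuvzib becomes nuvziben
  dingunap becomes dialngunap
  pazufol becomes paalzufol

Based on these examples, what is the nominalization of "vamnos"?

soplap and dingunap both end in -p yet inflect differently (soplapen, dialngunap), so the final letter is not what conditions the rule; the number of vowels is.
"vamnos" has 2 vowels. The stems with 2 vowels (soplap → soplapen, nuvzib → nuvziben) add -en.
The other patterns: stems with 1 vowel delete the last vowel and add -ani; stems with 3 vowels insert -al- after the first vowel.
So vamnos → vamnosen.

vamnosen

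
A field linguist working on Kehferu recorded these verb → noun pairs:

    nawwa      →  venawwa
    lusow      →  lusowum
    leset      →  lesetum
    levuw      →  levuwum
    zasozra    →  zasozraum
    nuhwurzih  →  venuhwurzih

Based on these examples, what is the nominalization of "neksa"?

veneksa

"neksa" begins with n-. The stems beginning with n- (nawwa → venawwa, nuhwurzih → venuhwurzih) add the prefix ve-.
So neksa → veneksa.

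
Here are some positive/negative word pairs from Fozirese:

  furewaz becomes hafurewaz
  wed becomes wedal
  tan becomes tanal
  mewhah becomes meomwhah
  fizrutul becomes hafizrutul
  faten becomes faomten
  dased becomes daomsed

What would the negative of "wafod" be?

wed and dased both end in -d yet inflect differently (wedal, daomsed), so the final letter is not what conditions the rule; the number of vowels is.
"wafod" has 2 vowels. The stems with 2 vowels (dased → daomsed, faten → faomten, mewhah → meomwhah) insert -om- after the first vowel.
The other patterns: stems with 1 vowel add -al; stems with 3 vowels add the prefix ha-.
So wafod → waomfod.

waomfod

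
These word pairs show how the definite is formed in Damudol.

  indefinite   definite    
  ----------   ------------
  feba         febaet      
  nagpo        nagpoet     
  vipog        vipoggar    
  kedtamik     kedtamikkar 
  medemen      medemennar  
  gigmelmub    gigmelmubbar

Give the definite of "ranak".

nagpo and vipog both have last vowel 'o' yet inflect differently (nagpoet, vipoggar), so the last vowel is not what conditions the rule; whether the stem ends in a vowel or a consonant is.
"ranak" ends in a consonant. The stems ending in a consonant (vipog → vipoggar, kedtamik → kedtamikkar, medemen → medemennar) double the final consonant and add -ar.
The other pattern: stems ending in a vowel add -et.
So ranak → ranakkar.

ranakkar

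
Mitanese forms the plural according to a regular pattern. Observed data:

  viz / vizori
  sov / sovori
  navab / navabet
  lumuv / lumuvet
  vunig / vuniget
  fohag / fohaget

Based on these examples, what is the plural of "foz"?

sov and lumuv both end in -v yet inflect differently (sovori, lumuvet), so the final letter is not what conditions the rule; the number of vowels is.
"foz" has 1 vowel. The stems with 1 vowel (viz → vizori, sov → sovori) add -ori.
The other pattern: stems with 2 vowels add -et.
So foz → fozori.

fozori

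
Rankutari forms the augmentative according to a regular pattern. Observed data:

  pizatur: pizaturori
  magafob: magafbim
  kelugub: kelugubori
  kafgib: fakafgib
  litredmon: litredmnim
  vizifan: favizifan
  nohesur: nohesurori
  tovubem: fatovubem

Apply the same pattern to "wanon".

wannim

"wanon" has last vowel 'o'. The stems whose last vowel is 'o' (magafob → magafbim, litredmon → litredmnim) delete the last vowel and add -im.
The other patterns: stems whose last vowel is 'u' add -ori; stems whose last vowel is 'a', 'e' or 'i' add the prefix fa-.
So wanon → wannim.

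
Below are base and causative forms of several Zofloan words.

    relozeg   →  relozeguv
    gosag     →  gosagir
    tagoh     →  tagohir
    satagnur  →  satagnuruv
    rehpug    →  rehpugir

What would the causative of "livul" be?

relozeg and rehpug both end in -g yet inflect differently (relozeguv, rehpugir), so the final letter is not what conditions the rule; the number of vowels is.
"livul" has 2 vowels. The stems with 2 vowels (tagoh → tagohir, rehpug → rehpugir, gosag → gosagir) add -ir.
The other pattern: stems with 3 vowels add -uv.
So livul → livulir.

livulir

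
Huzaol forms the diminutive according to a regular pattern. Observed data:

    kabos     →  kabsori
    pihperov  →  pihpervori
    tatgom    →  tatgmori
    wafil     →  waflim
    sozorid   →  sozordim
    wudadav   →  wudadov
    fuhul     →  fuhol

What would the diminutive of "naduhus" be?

naduhos

"naduhus" has last vowel 'u'. The one such stem in the data (fuhul → fuhol) changes the last vowel to 'o' (as does wudadav), so the same rule applies.
So naduhus → naduhos.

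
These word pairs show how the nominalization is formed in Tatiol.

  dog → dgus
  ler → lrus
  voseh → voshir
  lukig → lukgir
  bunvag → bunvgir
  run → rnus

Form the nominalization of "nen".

dog and lukig both end in -g yet inflect differently (dgus, lukgir), so the final letter is not what conditions the rule; the number of vowels is.
"nen" has 1 vowel. The stems with 1 vowel (run → rnus, ler → lrus, dog → dgus) delete the last vowel and add -us.
So nen → nnus.

nnus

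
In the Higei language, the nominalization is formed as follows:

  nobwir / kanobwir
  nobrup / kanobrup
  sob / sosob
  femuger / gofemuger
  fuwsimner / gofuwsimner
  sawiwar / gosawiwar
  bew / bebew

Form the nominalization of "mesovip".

gomesovip

nobwir and fuwsimner both end in -r yet inflect differently (kanobwir, gofuwsimner), so the final letter is not what conditions the rule; the number of vowels is.
"mesovip" has 3 vowels. The stems with 3 vowels (fuwsimner → gofuwsimner, femuger → gofemuger, sawiwar → gosawiwar) add the prefix go-.
So mesovip → gomesovip.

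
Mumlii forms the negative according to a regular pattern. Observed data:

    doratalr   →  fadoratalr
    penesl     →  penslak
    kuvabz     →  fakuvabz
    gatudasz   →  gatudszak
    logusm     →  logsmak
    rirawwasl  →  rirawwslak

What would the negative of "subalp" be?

fasubalp

gatudasz and kuvabz both end in -z yet inflect differently (gatudszak, fakuvabz), so the final letter is not what conditions the rule; the second-to-last letter is.
"subalp" has second-to-last letter 'l'. The one such stem in the data (doratalr → fadoratalr) adds the prefix fa-, so the same rule applies.
The other pattern: stems whose second-to-last letter is 's' delete the last vowel and add -ak.
So subalp → fasubalp.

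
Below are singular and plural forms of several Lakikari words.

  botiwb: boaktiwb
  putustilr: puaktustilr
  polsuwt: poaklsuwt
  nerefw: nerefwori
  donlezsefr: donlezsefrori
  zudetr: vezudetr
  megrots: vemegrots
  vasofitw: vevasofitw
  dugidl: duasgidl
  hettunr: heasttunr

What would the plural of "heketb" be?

putustilr and donlezsefr both end in -r yet inflect differently (puaktustilr, donlezsefrori), so the final letter is not what conditions the rule; the second-to-last letter is.
"heketb" has second-to-last letter 't'. The stems whose second-to-last letter is 't' (zudetr → vezudetr, megrots → vemegrots, vasofitw → vevasofitw) add the prefix ve-.
So heketb → veheketb.

veheketb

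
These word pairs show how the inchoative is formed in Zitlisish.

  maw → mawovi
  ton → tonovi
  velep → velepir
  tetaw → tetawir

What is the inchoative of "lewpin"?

maw and tetaw both end in -w yet inflect differently (mawovi, tetawir), so the final letter is not what conditions the rule; the number of vowels is.
"lewpin" has 2 vowels. The stems with 2 vowels (velep → velepir, tetaw → tetawir) add -ir.
The other pattern: stems with 1 vowel add -ovi.
So lewpin → lewpinir.

lewpinir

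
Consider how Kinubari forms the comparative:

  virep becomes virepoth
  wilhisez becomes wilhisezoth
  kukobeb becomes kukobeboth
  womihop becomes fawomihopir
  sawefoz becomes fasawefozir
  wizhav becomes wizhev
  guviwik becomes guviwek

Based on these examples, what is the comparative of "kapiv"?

virep and womihop both end in -p yet inflect differently (virepoth, fawomihopir), so the final letter is not what conditions the rule; the last vowel is.
"kapiv" has last vowel 'i'. The one such stem in the data (guviwik → guviwek) changes the last vowel to 'e' (as does wizhav), so the same rule applies.
The other patterns: stems whose last vowel is 'e' add -oth; stems whose last vowel is 'o' add fa- … -ir around the stem.
So kapiv → kapev.

kapev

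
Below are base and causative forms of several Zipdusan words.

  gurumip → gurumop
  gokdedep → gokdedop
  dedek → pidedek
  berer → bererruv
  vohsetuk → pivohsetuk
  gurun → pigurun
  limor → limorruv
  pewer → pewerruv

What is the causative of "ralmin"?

piralmin

gokdedep and berer both have last vowel 'e' yet inflect differently (gokdedop, bererruv), so the last vowel is not what conditions the rule; the final letter is.
"ralmin" ends in -n. The one such stem in the data (gurun → pigurun) adds the prefix pi-, so the same rule applies.
So ralmin → piralmin.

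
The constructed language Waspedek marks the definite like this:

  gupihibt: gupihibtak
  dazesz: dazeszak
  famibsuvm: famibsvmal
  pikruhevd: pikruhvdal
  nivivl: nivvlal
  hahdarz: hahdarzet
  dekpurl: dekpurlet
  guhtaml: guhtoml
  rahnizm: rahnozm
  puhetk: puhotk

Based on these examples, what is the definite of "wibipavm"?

dazesz and hahdarz both end in -z yet inflect differently (dazeszak, hahdarzet), so the final letter is not what conditions the rule; the second-to-last letter is.
"wibipavm" has second-to-last letter 'v'. The stems whose second-to-last letter is 'v' (famibsuvm → famibsvmal, pikruhevd → pikruhvdal, nivivl → nivvlal) delete the last vowel and add -al.
The other patterns: stems whose second-to-last letter is 'b' or 's' add -ak; stems whose second-to-last letter is 'r' add -et; stems whose second-to-last letter is 'm', 't' or 'z' change the last vowel to 'o'.
So wibipavm → wibipvmal.

wibipvmal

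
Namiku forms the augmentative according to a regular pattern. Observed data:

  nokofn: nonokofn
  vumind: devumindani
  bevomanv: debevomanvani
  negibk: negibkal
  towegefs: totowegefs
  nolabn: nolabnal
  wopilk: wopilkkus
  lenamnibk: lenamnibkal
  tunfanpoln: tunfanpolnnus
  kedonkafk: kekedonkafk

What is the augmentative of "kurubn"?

kurubnal

"kurubn" has second-to-last letter 'b'. The stems whose second-to-last letter is 'b' (negibk → negibkal, lenamnibk → lenamnibkal, nolabn → nolabnal) add -al.
The other patterns: stems whose second-to-last letter is 'l' double the final consonant and add -us; stems whose second-to-last letter is 'f' repeat the first consonant+vowel as a prefix; stems whose second-to-last letter is 'n' add de- … -ani around the stem.
So kurubn → kurubnal.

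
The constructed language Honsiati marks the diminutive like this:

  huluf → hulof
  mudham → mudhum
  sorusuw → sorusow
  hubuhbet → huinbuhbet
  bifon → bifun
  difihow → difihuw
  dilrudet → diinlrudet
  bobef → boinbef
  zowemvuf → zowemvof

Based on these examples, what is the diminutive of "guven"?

guinven

huluf and bobef both end in -f yet inflect differently (hulof, boinbef), so the final letter is not what conditions the rule; the last vowel is.
"guven" has last vowel 'e'. The stems whose last vowel is 'e' (dilrudet → diinlrudet, bobef → boinbef, hubuhbet → huinbuhbet) insert -in- after the first vowel.
The other patterns: stems whose last vowel is 'u' change the last vowel to 'o'; stems whose last vowel is 'a' or 'o' change the last vowel to 'u'.
So guven → guinven.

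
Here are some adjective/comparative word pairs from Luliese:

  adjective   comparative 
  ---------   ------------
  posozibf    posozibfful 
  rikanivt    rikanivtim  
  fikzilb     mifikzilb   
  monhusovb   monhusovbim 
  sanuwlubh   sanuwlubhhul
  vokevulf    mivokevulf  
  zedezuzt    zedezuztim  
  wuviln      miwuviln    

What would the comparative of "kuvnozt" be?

"kuvnozt" has second-to-last letter 'z'. The one such stem in the data (zedezuzt → zedezuztim) adds -im, so the same rule applies.
The other patterns: stems whose second-to-last letter is 'b' double the final consonant and add -ul; stems whose second-to-last letter is 'l' add the prefix mi-.
So kuvnozt → kuvnoztim.

kuvnoztim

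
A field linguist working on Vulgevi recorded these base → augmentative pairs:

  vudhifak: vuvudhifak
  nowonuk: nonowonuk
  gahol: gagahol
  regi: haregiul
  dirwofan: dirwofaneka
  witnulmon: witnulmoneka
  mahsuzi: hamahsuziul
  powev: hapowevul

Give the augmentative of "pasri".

hapasriul

"pasri" ends in -i. The stems ending in -i (regi → haregiul, mahsuzi → hamahsuziul) add ha- … -ul around the stem.
The other patterns: stems ending in -k or -l repeat the first consonant+vowel as a prefix; stems ending in -n add -eka.
So pasri → hapasriul.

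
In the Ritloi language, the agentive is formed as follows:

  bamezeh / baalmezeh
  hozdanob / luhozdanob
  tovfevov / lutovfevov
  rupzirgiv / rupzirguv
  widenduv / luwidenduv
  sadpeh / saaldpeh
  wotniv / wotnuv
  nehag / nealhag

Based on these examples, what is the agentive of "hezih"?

hezuh

wotniv and widenduv both end in -v yet inflect differently (wotnuv, luwidenduv), so the final letter is not what conditions the rule; the last vowel is.
"hezih" has last vowel 'i'. The stems whose last vowel is 'i' (wotniv → wotnuv, rupzirgiv → rupzirguv) change the last vowel to 'u'.
The other patterns: stems whose last vowel is 'a' or 'e' insert -al- after the first vowel; stems whose last vowel is 'o' or 'u' add the prefix lu-.
So hezih → hezuh.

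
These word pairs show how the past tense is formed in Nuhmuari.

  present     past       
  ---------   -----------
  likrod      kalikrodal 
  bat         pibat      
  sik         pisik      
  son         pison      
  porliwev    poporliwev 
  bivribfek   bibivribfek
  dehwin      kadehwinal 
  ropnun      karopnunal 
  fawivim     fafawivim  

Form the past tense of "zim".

son and dehwin both end in -n yet inflect differently (pison, kadehwinal), so the final letter is not what conditions the rule; the number of vowels is.
"zim" has 1 vowel. The stems with 1 vowel (son → pison, sik → pisik, bat → pibat) add the prefix pi-.
So zim → pizim.

pizim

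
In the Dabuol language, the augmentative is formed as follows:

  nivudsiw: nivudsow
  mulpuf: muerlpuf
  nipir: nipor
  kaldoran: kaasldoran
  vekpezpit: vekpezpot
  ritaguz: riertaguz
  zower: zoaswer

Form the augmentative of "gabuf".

nipir and zower both end in -r yet inflect differently (nipor, zoaswer), so the final letter is not what conditions the rule; the last vowel is.
"gabuf" has last vowel 'u'. The stems whose last vowel is 'u' (ritaguz → riertaguz, mulpuf → muerlpuf) insert -er- after the first vowel.
The other patterns: stems whose last vowel is 'i' change the last vowel to 'o'; stems whose last vowel is 'a' or 'e' insert -as- after the first vowel.
So gabuf → gaerbuf.

gaerbuf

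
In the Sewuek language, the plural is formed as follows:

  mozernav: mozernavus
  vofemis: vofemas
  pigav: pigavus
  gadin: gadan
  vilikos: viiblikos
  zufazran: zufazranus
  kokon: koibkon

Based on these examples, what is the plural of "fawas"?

kokon and zufazran both end in -n yet inflect differently (koibkon, zufazranus), so the final letter is not what conditions the rule; the last vowel is.
"fawas" has last vowel 'a'. The stems whose last vowel is 'a' (pigav → pigavus, mozernav → mozernavus, zufazran → zufazranus) add -us.
So fawas → fawasus.

fawasus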